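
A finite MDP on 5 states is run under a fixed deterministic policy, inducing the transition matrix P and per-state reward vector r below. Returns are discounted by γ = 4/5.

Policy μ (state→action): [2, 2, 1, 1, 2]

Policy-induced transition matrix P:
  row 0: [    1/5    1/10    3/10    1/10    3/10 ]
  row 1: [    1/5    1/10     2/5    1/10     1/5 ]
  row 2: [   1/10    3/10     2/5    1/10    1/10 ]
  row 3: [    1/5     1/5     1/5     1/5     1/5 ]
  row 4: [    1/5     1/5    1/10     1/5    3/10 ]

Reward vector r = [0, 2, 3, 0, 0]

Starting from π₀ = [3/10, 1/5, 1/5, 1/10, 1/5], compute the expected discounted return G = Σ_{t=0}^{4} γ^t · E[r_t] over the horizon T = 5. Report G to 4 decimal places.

t=0: π = [0.3000, 0.2000, 0.2000, 0.1000, 0.2000], E[r] = 1.0000, γ^t·E[r] = 1.000000, running G = 1.000000
t=1: π = [0.1800, 0.1700, 0.2900, 0.1300, 0.2300], E[r] = 1.2100, γ^t·E[r] = 0.968000, running G = 1.968000
t=2: π = [0.1710, 0.1940, 0.2870, 0.1360, 0.2120], E[r] = 1.2490, γ^t·E[r] = 0.799360, running G = 2.767360
t=3: π = [0.1713, 0.1922, 0.2921, 0.1348, 0.2096], E[r] = 1.2607, γ^t·E[r] = 0.645478, running G = 3.412838
t=4: π = [0.1708, 0.1929, 0.2930, 0.1344, 0.2089], E[r] = 1.2648, γ^t·E[r] = 0.518066, running G = 3.930905

G = 3.9309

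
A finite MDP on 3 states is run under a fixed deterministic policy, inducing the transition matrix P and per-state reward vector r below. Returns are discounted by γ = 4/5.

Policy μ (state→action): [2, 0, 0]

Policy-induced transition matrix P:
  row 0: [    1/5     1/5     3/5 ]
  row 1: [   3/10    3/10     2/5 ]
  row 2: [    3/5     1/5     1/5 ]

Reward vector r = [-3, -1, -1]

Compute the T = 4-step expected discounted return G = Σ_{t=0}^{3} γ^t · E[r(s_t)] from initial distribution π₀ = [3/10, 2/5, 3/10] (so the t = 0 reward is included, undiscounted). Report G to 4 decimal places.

t=0: π = [0.3000, 0.4000, 0.3000], E[r] = -1.6000, γ^t·E[r] = -1.600000, running G = -1.600000
t=1: π = [0.3600, 0.2400, 0.4000], E[r] = -1.7200, γ^t·E[r] = -1.376000, running G = -2.976000
t=2: π = [0.3840, 0.2240, 0.3920], E[r] = -1.7680, γ^t·E[r] = -1.131520, running G = -4.107520
t=3: π = [0.3792, 0.2224, 0.3984], E[r] = -1.7584, γ^t·E[r] = -0.900301, running G = -5.007821

G = -5.0078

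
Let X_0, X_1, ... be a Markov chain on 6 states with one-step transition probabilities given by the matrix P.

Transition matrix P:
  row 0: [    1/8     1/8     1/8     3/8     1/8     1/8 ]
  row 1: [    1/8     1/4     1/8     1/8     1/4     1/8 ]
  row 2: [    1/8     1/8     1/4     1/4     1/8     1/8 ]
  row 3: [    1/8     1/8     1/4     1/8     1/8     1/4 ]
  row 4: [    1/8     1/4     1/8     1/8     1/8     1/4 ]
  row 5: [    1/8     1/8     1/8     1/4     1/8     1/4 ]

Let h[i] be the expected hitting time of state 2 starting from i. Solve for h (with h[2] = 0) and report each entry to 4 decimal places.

h = [6.5644, 6.7779, 0.0000, 5.9172, 6.7644, 6.6569]

First-step conditioning: h[2] = 0; for i ≠ 2, h[i] = 1 + Σ_k P[i][k]·h[k].
  h[0] = 1 + 1/8·h[0] + 1/8·h[1] + 3/8·h[3] + 1/8·h[4] + 1/8·h[5]
  h[1] = 1 + 1/8·h[0] + 1/4·h[1] + 1/8·h[3] + 1/4·h[4] + 1/8·h[5]
  h[3] = 1 + 1/8·h[0] + 1/8·h[1] + 1/8·h[3] + 1/8·h[4] + 1/4·h[5]
  h[4] = 1 + 1/8·h[0] + 1/4·h[1] + 1/8·h[3] + 1/8·h[4] + 1/4·h[5]
  h[5] = 1 + 1/8·h[0] + 1/8·h[1] + 1/4·h[3] + 1/8·h[4] + 1/4·h[5]
Solving the 5×5 linear system over states ≠ 2 gives exactly h = [31240/4759, 32256/4759, 0, 28160/4759, 32192/4759, 31680/4759] (h[2] = 0 is the target).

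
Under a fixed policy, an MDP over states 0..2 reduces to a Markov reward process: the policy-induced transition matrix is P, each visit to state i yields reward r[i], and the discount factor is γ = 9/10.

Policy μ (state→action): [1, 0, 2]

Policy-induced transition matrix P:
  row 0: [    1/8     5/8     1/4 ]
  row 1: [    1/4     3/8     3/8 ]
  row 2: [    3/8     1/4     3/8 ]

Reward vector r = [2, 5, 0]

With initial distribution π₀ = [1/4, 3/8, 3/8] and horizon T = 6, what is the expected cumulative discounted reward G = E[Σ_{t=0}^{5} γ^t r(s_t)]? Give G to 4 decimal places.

G = 11.5977

t=0: π = [0.2500, 0.3750, 0.3750], E[r] = 2.3750, γ^t·E[r] = 2.375000, running G = 2.375000
t=1: π = [0.2656, 0.3906, 0.3438], E[r] = 2.4844, γ^t·E[r] = 2.235938, running G = 4.610938
t=2: π = [0.2598, 0.3984, 0.3418], E[r] = 2.5117, γ^t·E[r] = 2.034492, running G = 6.645430
t=3: π = [0.2603, 0.3972, 0.3425], E[r] = 2.5066, γ^t·E[r] = 1.827305, running G = 8.472735
t=4: π = [0.2603, 0.3972, 0.3425], E[r] = 2.5068, γ^t·E[r] = 1.644715, running G = 10.117450
t=5: π = [0.2603, 0.3973, 0.3425], E[r] = 2.5069, γ^t·E[r] = 1.480275, running G = 11.597725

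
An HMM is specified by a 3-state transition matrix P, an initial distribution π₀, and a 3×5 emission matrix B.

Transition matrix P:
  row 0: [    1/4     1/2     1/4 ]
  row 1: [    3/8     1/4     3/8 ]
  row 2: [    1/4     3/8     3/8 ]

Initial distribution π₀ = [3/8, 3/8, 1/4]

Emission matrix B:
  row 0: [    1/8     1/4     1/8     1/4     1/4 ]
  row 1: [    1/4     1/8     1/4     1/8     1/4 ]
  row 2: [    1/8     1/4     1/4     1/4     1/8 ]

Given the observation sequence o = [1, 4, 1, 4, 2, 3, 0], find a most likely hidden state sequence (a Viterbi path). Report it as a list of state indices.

path = [0, 1, 0, 1, 2, 2, 1]

t=0: δ = [9.375e-02, 4.688e-02, 6.250e-02]  (obs o_0=1)
t=1: δ = [5.859e-03, 1.172e-02, 2.930e-03]  ψ = [0, 0, 0]  (obs o_1=4)
t=2: δ = [1.099e-03, 3.662e-04, 1.099e-03]  ψ = [1, 0, 1]  (obs o_2=1)
t=3: δ = [6.866e-05, 1.373e-04, 5.150e-05]  ψ = [0, 0, 2]  (obs o_3=4)
t=4: δ = [6.437e-06, 8.583e-06, 1.287e-05]  ψ = [1, 0, 1]  (obs o_4=2)
t=5: δ = [8.047e-07, 6.035e-07, 1.207e-06]  ψ = [1, 2, 2]  (obs o_5=3)
t=6: δ = [3.772e-08, 1.132e-07, 5.658e-08]  ψ = [2, 2, 2]  (obs o_6=0)
backtrack: best end state = 1; path = [0, 1, 0, 1, 2, 2, 1]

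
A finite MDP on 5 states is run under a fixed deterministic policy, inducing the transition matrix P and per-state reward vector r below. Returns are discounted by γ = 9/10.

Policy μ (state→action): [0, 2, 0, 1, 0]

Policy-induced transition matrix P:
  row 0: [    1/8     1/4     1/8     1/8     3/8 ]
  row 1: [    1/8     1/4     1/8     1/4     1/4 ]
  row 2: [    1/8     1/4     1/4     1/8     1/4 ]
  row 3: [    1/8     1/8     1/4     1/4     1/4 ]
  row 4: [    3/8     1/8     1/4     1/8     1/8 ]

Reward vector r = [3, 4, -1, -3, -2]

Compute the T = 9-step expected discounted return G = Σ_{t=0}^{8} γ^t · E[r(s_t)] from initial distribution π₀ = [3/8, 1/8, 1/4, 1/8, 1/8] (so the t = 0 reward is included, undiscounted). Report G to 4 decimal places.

G = 1.5134

t=0: π = [0.3750, 0.1250, 0.2500, 0.1250, 0.1250], E[r] = 0.7500, γ^t·E[r] = 0.750000, running G = 0.750000
t=1: π = [0.1563, 0.2188, 0.1875, 0.1563, 0.2813], E[r] = 0.1250, γ^t·E[r] = 0.112500, running G = 0.862500
t=2: π = [0.1953, 0.1953, 0.2031, 0.1719, 0.2344], E[r] = 0.1797, γ^t·E[r] = 0.145547, running G = 1.008047
t=3: π = [0.1836, 0.1992, 0.2012, 0.1709, 0.2451], E[r] = 0.1436, γ^t·E[r] = 0.104651, running G = 1.112698
t=4: π = [0.1863, 0.1980, 0.2021, 0.1713, 0.2423], E[r] = 0.1503, γ^t·E[r] = 0.098591, running G = 1.211289
t=5: π = [0.1856, 0.1983, 0.2020, 0.1712, 0.2430], E[r] = 0.1485, γ^t·E[r] = 0.087696, running G = 1.298985
t=6: π = [0.1857, 0.1982, 0.2020, 0.1712, 0.2428], E[r] = 0.1490, γ^t·E[r] = 0.079165, running G = 1.378150
t=7: π = [0.1857, 0.1982, 0.2020, 0.1712, 0.2429], E[r] = 0.1489, γ^t·E[r] = 0.071195, running G = 1.449344
t=8: π = [0.1857, 0.1982, 0.2020, 0.1712, 0.2429], E[r] = 0.1489, γ^t·E[r] = 0.064087, running G = 1.513431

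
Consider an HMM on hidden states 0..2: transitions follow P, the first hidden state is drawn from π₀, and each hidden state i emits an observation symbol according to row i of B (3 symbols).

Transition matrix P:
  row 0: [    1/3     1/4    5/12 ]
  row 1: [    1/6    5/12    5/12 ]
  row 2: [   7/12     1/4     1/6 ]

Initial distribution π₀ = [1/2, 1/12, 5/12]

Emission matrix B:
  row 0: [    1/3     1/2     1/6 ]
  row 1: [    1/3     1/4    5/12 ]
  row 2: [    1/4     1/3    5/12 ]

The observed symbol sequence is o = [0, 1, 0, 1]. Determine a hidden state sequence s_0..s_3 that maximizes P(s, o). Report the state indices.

t=0: δ = [1.667e-01, 2.778e-02, 1.042e-01]  (obs o_0=0)
t=1: δ = [3.038e-02, 1.042e-02, 2.315e-02]  ψ = [2, 0, 0]  (obs o_1=1)
t=2: δ = [4.501e-03, 2.532e-03, 3.165e-03]  ψ = [2, 0, 0]  (obs o_2=0)
t=3: δ = [9.231e-04, 2.813e-04, 6.251e-04]  ψ = [2, 0, 0]  (obs o_3=1)
backtrack: best end state = 0; path = [2, 0, 2, 0]

path = [2, 0, 2, 0]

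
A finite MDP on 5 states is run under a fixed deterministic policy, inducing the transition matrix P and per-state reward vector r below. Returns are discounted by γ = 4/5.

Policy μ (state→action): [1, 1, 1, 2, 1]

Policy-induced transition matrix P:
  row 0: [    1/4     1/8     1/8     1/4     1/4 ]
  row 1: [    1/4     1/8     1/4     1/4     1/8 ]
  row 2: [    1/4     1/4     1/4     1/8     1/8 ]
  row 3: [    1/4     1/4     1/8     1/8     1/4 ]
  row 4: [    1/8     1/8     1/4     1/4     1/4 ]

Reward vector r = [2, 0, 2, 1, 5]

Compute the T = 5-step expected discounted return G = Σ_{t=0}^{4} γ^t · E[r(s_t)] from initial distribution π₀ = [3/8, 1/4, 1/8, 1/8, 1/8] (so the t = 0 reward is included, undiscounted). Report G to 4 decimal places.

G = 6.6377

t=0: π = [0.3750, 0.2500, 0.1250, 0.1250, 0.1250], E[r] = 1.7500, γ^t·E[r] = 1.750000, running G = 1.750000
t=1: π = [0.2344, 0.1563, 0.1875, 0.2188, 0.2031], E[r] = 2.0781, γ^t·E[r] = 1.662500, running G = 3.412500
t=2: π = [0.2246, 0.1758, 0.1934, 0.1992, 0.2070], E[r] = 2.0703, γ^t·E[r] = 1.325000, running G = 4.737500
t=3: π = [0.2241, 0.1741, 0.1970, 0.2009, 0.2039], E[r] = 2.0625, γ^t·E[r] = 1.056000, running G = 5.793500
t=4: π = [0.2245, 0.1747, 0.1969, 0.2003, 0.2036], E[r] = 2.0611, γ^t·E[r] = 0.844225, running G = 6.637725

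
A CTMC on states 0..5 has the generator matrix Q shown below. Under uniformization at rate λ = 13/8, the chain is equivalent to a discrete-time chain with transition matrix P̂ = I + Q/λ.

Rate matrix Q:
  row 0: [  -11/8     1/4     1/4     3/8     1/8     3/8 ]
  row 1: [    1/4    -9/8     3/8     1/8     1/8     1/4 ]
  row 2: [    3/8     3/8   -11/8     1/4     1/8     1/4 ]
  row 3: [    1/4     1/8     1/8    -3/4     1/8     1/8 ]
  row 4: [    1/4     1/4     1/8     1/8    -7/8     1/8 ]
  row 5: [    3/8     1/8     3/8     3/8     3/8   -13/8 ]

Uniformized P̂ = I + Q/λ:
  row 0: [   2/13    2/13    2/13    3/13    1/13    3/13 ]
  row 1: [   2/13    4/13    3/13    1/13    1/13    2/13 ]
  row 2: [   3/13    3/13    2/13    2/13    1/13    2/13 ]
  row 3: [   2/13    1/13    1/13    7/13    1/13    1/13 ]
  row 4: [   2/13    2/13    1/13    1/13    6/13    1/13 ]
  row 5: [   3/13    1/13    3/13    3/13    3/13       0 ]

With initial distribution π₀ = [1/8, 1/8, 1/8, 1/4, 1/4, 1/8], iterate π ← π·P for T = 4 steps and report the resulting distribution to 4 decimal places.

π = [0.1740, 0.1620, 0.1443, 0.2453, 0.1563, 0.1181]

t=0: π = [0.1250, 0.1250, 0.1250, 0.2500, 0.2500, 0.1250]
t=1: π = [0.1731, 0.1538, 0.1346, 0.2404, 0.1923, 0.1058]
t=2: π = [0.1723, 0.1612, 0.1405, 0.2411, 0.1672, 0.1176]
t=3: π = [0.1737, 0.1619, 0.1439, 0.2436, 0.1593, 0.1176]
t=4: π = [0.1740, 0.1620, 0.1443, 0.2453, 0.1563, 0.1181]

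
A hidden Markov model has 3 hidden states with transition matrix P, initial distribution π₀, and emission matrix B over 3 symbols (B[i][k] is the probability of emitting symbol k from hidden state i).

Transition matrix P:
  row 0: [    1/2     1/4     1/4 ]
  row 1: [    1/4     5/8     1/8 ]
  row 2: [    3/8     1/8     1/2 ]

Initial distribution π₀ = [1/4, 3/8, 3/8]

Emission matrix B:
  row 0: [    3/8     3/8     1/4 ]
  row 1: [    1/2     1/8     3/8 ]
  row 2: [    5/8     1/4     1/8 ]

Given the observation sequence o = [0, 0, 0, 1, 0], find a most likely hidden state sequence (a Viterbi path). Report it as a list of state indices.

t=0: δ = [9.375e-02, 1.875e-01, 2.344e-01]  (obs o_0=0)
t=1: δ = [3.296e-02, 5.859e-02, 7.324e-02]  ψ = [2, 1, 2]  (obs o_1=0)
t=2: δ = [1.030e-02, 1.831e-02, 2.289e-02]  ψ = [2, 1, 2]  (obs o_2=0)
t=3: δ = [3.219e-03, 1.431e-03, 2.861e-03]  ψ = [2, 1, 2]  (obs o_3=1)
t=4: δ = [6.035e-04, 4.470e-04, 8.941e-04]  ψ = [0, 1, 2]  (obs o_4=0)
backtrack: best end state = 2; path = [2, 2, 2, 2, 2]

path = [2, 2, 2, 2, 2]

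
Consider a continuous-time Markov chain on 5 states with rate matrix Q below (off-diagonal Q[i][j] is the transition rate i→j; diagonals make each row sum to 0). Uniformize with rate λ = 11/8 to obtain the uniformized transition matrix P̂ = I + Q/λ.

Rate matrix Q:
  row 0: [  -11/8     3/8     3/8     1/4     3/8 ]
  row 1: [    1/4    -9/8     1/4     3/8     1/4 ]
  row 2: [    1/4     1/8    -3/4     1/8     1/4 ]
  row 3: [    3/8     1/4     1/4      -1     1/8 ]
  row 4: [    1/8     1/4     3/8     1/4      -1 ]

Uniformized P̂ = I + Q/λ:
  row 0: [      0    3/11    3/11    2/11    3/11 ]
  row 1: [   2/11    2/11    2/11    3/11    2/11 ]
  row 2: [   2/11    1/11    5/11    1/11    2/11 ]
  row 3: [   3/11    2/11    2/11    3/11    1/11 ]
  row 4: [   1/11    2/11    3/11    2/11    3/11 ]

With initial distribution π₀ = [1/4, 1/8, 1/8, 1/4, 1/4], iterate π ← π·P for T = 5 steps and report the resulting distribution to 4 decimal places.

t=0: π = [0.2500, 0.1250, 0.1250, 0.2500, 0.2500]
t=1: π = [0.1364, 0.1932, 0.2614, 0.2045, 0.2045]
t=2: π = [0.1570, 0.1705, 0.2841, 0.1942, 0.1942]
t=3: π = [0.1533, 0.1703, 0.2912, 0.1891, 0.1961]
t=4: π = [0.1533, 0.1693, 0.2930, 0.1880, 0.1964]
t=5: π = [0.1532, 0.1691, 0.2935, 0.1877, 0.1965]

π = [0.1532, 0.1691, 0.2935, 0.1877, 0.1965]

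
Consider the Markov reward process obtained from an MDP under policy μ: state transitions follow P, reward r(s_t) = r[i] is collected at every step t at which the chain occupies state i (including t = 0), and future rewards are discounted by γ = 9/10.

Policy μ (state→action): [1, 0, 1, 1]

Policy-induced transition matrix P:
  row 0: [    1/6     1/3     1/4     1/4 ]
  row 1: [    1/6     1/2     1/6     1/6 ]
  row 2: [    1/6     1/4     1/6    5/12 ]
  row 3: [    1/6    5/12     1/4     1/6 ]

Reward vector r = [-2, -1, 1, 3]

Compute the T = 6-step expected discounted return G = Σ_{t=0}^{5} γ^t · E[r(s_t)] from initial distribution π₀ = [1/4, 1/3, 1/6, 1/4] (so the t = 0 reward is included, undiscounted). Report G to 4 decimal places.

G = 0.6717

t=0: π = [0.2500, 0.3333, 0.1667, 0.2500], E[r] = 0.0833, γ^t·E[r] = 0.083333, running G = 0.083333
t=1: π = [0.1667, 0.3958, 0.2083, 0.2292], E[r] = 0.1667, γ^t·E[r] = 0.150000, running G = 0.233333
t=2: π = [0.1667, 0.4010, 0.1997, 0.2326], E[r] = 0.1632, γ^t·E[r] = 0.132188, running G = 0.365521
t=3: π = [0.1667, 0.4029, 0.1999, 0.2305], E[r] = 0.1551, γ^t·E[r] = 0.113063, running G = 0.478583
t=4: π = [0.1667, 0.4030, 0.1998, 0.2305], E[r] = 0.1550, γ^t·E[r] = 0.101709, running G = 0.580292
t=5: π = [0.1667, 0.4031, 0.1998, 0.2305], E[r] = 0.1549, γ^t·E[r] = 0.091438, running G = 0.671730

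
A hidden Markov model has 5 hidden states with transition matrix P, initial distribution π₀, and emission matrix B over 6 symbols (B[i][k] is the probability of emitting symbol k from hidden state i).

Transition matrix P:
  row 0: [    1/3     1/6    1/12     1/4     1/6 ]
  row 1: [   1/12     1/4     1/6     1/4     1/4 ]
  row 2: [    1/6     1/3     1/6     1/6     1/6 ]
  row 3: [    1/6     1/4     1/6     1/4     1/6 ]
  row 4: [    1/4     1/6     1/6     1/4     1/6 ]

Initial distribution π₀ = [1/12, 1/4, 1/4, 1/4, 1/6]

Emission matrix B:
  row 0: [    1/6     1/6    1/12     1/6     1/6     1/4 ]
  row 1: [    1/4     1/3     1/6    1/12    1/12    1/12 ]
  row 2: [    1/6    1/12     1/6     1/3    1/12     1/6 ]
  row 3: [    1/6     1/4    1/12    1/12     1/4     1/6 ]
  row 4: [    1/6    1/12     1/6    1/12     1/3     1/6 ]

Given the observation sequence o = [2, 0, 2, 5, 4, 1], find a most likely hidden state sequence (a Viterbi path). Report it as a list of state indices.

t=0: δ = [6.944e-03, 4.167e-02, 4.167e-02, 2.083e-02, 2.778e-02]  (obs o_0=2)
t=1: δ = [1.157e-03, 3.472e-03, 1.157e-03, 1.736e-03, 1.736e-03]  ψ = [2, 2, 1, 1, 1]  (obs o_1=0)
t=2: δ = [3.617e-05, 1.447e-04, 9.645e-05, 7.234e-05, 1.447e-04]  ψ = [4, 1, 1, 1, 1]  (obs o_2=2)
t=3: δ = [9.042e-06, 3.014e-06, 4.019e-06, 6.028e-06, 6.028e-06]  ψ = [4, 1, 1, 1, 1]  (obs o_3=5)
t=4: δ = [5.023e-07, 1.256e-07, 8.372e-08, 5.651e-07, 5.023e-07]  ψ = [0, 0, 3, 0, 0]  (obs o_4=4)
t=5: δ = [2.791e-08, 4.710e-08, 7.849e-09, 3.532e-08, 7.849e-09]  ψ = [0, 3, 3, 3, 3]  (obs o_5=1)
backtrack: best end state = 1; path = [2, 1, 4, 0, 3, 1]

path = [2, 1, 4, 0, 3, 1]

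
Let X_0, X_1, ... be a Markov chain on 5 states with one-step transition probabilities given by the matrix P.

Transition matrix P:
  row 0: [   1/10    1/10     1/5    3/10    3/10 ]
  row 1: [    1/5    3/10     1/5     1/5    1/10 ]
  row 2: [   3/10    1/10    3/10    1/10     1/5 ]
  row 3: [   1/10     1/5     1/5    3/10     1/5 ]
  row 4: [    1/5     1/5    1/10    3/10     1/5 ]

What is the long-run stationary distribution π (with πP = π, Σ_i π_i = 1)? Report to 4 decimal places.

π = [0.1780, 0.1802, 0.2000, 0.2420, 0.1998]

Balance equations π_j = Σ_i π_i·P[i][j]:
  π_0 = 1/10·π_0 + 1/5·π_1 + 3/10·π_2 + 1/10·π_3 + 1/5·π_4
  π_1 = 1/10·π_0 + 3/10·π_1 + 1/10·π_2 + 1/5·π_3 + 1/5·π_4
  π_2 = 1/5·π_0 + 1/5·π_1 + 3/10·π_2 + 1/5·π_3 + 1/10·π_4
  π_3 = 3/10·π_0 + 1/5·π_1 + 1/10·π_2 + 3/10·π_3 + 3/10·π_4
  normalize: π_0 + π_1 + π_2 + π_3 + π_4 = 1
Solving the linear system gives exactly π = [1447/8129, 1465/8129, 1626/8129, 1967/8129, 1624/8129].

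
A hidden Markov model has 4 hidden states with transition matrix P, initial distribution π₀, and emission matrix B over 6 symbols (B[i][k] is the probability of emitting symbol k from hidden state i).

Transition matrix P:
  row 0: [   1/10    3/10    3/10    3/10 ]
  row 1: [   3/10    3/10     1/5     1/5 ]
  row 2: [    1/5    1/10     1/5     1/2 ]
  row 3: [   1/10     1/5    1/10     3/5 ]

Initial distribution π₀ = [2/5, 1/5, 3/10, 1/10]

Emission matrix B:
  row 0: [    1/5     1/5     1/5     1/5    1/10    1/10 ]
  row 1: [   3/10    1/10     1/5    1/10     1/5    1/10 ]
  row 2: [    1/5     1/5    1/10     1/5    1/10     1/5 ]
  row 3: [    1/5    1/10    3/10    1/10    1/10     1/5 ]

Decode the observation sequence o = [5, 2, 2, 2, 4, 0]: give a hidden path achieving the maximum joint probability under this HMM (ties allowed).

path = [2, 3, 3, 3, 3, 3]

t=0: δ = [4.000e-02, 2.000e-02, 6.000e-02, 2.000e-02]  (obs o_0=5)
t=1: δ = [2.400e-03, 2.400e-03, 1.200e-03, 9.000e-03]  ψ = [2, 0, 0, 2]  (obs o_1=2)
t=2: δ = [1.800e-04, 3.600e-04, 9.000e-05, 1.620e-03]  ψ = [3, 3, 3, 3]  (obs o_2=2)
t=3: δ = [3.240e-05, 6.480e-05, 1.620e-05, 2.916e-04]  ψ = [3, 3, 3, 3]  (obs o_3=2)
t=4: δ = [2.916e-06, 1.166e-05, 2.916e-06, 1.750e-05]  ψ = [3, 3, 3, 3]  (obs o_4=4)
t=5: δ = [6.998e-07, 1.050e-06, 4.666e-07, 2.100e-06]  ψ = [1, 1, 1, 3]  (obs o_5=0)
backtrack: best end state = 3; path = [2, 3, 3, 3, 3, 3]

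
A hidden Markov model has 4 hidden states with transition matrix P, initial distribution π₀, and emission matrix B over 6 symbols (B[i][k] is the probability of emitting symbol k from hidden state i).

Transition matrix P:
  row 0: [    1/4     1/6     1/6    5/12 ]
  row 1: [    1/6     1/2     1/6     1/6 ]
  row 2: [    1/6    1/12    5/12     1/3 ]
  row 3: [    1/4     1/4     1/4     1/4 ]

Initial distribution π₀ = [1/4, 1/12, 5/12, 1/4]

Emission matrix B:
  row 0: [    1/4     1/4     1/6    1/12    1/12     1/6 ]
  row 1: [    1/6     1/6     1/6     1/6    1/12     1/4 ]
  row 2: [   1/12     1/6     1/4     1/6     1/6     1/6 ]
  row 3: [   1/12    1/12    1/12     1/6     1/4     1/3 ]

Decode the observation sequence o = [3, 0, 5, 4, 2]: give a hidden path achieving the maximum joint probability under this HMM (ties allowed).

path = [2, 0, 3, 2, 2]

t=0: δ = [2.083e-02, 1.389e-02, 6.944e-02, 4.167e-02]  (obs o_0=3)
t=1: δ = [2.894e-03, 1.736e-03, 2.411e-03, 1.929e-03]  ψ = [2, 3, 2, 2]  (obs o_1=0)
t=2: δ = [1.206e-04, 2.170e-04, 1.674e-04, 4.019e-04]  ψ = [0, 1, 2, 0]  (obs o_2=5)
t=3: δ = [8.372e-06, 9.042e-06, 1.674e-05, 2.512e-05]  ψ = [3, 1, 3, 3]  (obs o_3=4)
t=4: δ = [1.047e-06, 1.047e-06, 1.744e-06, 5.233e-07]  ψ = [3, 3, 2, 3]  (obs o_4=2)
backtrack: best end state = 2; path = [2, 0, 3, 2, 2]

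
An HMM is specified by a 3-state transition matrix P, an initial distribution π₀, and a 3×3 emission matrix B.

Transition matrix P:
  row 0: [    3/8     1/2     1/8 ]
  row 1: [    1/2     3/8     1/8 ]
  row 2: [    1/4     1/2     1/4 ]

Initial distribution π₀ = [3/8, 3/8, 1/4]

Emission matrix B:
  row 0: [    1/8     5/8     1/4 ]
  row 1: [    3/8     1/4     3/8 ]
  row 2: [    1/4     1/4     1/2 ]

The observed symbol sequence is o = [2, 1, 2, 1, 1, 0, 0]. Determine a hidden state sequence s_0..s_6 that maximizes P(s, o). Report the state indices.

t=0: δ = [9.375e-02, 1.406e-01, 1.250e-01]  (obs o_0=2)
t=1: δ = [4.395e-02, 1.562e-02, 7.812e-03]  ψ = [1, 2, 2]  (obs o_1=1)
t=2: δ = [4.120e-03, 8.240e-03, 2.747e-03]  ψ = [0, 0, 0]  (obs o_2=2)
t=3: δ = [2.575e-03, 7.725e-04, 2.575e-04]  ψ = [1, 1, 1]  (obs o_3=1)
t=4: δ = [6.035e-04, 3.219e-04, 8.047e-05]  ψ = [0, 0, 0]  (obs o_4=1)
t=5: δ = [2.829e-05, 1.132e-04, 1.886e-05]  ψ = [0, 0, 0]  (obs o_5=0)
t=6: δ = [7.072e-06, 1.591e-05, 3.536e-06]  ψ = [1, 1, 1]  (obs o_6=0)
backtrack: best end state = 1; path = [1, 0, 1, 0, 0, 1, 1]

path = [1, 0, 1, 0, 0, 1, 1]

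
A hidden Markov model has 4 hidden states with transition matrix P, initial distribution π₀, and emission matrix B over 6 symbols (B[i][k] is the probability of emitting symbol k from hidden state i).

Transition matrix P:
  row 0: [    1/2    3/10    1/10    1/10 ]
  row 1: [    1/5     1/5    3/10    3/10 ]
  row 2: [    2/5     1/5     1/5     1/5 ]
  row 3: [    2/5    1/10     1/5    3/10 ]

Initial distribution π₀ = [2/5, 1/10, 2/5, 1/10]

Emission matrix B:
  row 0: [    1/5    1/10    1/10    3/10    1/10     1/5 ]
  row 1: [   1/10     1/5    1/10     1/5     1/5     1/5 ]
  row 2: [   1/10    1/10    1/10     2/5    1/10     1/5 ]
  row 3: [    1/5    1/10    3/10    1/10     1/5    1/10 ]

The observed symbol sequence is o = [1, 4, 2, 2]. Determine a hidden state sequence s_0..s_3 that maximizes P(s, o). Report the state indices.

path = [0, 1, 3, 3]

t=0: δ = [4.000e-02, 2.000e-02, 4.000e-02, 1.000e-02]  (obs o_0=1)
t=1: δ = [2.000e-03, 2.400e-03, 8.000e-04, 1.600e-03]  ψ = [0, 0, 2, 2]  (obs o_1=4)
t=2: δ = [1.000e-04, 6.000e-05, 7.200e-05, 2.160e-04]  ψ = [0, 0, 1, 1]  (obs o_2=2)
t=3: δ = [8.640e-06, 3.000e-06, 4.320e-06, 1.944e-05]  ψ = [3, 0, 3, 3]  (obs o_3=2)
backtrack: best end state = 3; path = [0, 1, 3, 3]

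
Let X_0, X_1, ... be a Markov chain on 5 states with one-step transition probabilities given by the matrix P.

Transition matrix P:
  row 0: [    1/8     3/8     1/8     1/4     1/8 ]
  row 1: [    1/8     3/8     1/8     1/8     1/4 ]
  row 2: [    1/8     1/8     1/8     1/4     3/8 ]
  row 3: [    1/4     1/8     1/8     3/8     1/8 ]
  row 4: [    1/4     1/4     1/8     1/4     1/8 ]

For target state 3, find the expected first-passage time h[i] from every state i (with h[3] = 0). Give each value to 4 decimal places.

First-step conditioning: h[3] = 0; for i ≠ 3, h[i] = 1 + Σ_k P[i][k]·h[k].
  h[0] = 1 + 1/8·h[0] + 3/8·h[1] + 1/8·h[2] + 1/8·h[4]
  h[1] = 1 + 1/8·h[0] + 3/8·h[1] + 1/8·h[2] + 1/4·h[4]
  h[2] = 1 + 1/8·h[0] + 1/8·h[1] + 1/8·h[2] + 3/8·h[4]
  h[4] = 1 + 1/4·h[0] + 1/4·h[1] + 1/8·h[2] + 1/8·h[4]
Solving the 4×4 linear system over states ≠ 3 gives exactly h = [2080/437, 2336/437, 2008/437, 0, 2048/437] (h[3] = 0 is the target).

h = [4.7597, 5.3455, 4.5950, 0.0000, 4.6865]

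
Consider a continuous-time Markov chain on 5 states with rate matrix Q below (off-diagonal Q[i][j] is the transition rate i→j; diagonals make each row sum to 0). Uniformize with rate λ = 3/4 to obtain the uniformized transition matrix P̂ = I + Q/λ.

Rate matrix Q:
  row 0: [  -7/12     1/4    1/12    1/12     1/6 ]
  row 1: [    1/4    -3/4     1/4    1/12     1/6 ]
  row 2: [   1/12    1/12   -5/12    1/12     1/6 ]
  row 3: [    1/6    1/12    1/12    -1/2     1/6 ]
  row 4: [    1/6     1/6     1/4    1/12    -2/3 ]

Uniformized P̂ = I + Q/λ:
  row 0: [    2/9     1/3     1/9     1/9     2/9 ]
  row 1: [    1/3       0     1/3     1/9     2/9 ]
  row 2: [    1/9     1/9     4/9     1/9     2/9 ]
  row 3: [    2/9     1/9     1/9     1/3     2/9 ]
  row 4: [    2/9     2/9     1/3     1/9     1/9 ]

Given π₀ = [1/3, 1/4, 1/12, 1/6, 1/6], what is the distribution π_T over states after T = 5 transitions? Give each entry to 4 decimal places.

t=0: π = [0.3333, 0.2500, 0.0833, 0.1667, 0.1667]
t=1: π = [0.2407, 0.1759, 0.2315, 0.1481, 0.2037]
t=2: π = [0.2160, 0.1677, 0.2726, 0.1440, 0.1996]
t=3: π = [0.2106, 0.1627, 0.2836, 0.1431, 0.2000]
t=4: π = [0.2088, 0.1621, 0.2862, 0.1429, 0.2000]
t=5: π = [0.2084, 0.1617, 0.2870, 0.1429, 0.2000]

π = [0.2084, 0.1617, 0.2870, 0.1429, 0.2000]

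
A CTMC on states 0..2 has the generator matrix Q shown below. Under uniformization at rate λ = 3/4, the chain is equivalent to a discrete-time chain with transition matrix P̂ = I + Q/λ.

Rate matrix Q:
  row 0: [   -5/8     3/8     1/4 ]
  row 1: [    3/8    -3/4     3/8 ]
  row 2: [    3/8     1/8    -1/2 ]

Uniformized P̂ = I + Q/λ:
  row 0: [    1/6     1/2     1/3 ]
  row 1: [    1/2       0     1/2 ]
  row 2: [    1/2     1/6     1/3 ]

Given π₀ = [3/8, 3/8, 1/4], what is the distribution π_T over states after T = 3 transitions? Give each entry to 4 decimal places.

π = [0.3750, 0.2494, 0.3756]

t=0: π = [0.3750, 0.3750, 0.2500]
t=1: π = [0.3750, 0.2292, 0.3958]
t=2: π = [0.3750, 0.2535, 0.3715]
t=3: π = [0.3750, 0.2494, 0.3756]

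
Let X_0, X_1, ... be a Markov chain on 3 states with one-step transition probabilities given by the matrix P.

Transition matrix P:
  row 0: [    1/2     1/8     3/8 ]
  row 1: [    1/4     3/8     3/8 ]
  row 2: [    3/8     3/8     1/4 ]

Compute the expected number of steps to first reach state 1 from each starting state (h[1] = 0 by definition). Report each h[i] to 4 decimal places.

First-step conditioning: h[1] = 0; for i ≠ 1, h[i] = 1 + Σ_k P[i][k]·h[k].
  h[0] = 1 + 1/2·h[0] + 3/8·h[2]
  h[2] = 1 + 3/8·h[0] + 1/4·h[2]
Solving the 2×2 linear system over states ≠ 1 gives exactly h = [24/5, 0, 56/15] (h[1] = 0 is the target).

h = [4.8000, 0.0000, 3.7333]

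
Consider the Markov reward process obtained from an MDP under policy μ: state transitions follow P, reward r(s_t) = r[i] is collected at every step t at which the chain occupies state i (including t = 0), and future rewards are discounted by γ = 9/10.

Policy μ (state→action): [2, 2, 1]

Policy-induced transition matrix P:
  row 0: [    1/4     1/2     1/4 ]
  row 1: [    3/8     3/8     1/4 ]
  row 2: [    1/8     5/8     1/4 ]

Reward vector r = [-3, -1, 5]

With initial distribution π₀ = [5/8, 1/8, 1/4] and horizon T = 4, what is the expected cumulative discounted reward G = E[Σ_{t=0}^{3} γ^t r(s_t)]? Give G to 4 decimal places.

t=0: π = [0.6250, 0.1250, 0.2500], E[r] = -0.7500, γ^t·E[r] = -0.750000, running G = -0.750000
t=1: π = [0.2344, 0.5156, 0.2500], E[r] = 0.0313, γ^t·E[r] = 0.028125, running G = -0.721875
t=2: π = [0.2832, 0.4668, 0.2500], E[r] = -0.0664, γ^t·E[r] = -0.053789, running G = -0.775664
t=3: π = [0.2771, 0.4729, 0.2500], E[r] = -0.0542, γ^t·E[r] = -0.039511, running G = -0.815175

G = -0.8152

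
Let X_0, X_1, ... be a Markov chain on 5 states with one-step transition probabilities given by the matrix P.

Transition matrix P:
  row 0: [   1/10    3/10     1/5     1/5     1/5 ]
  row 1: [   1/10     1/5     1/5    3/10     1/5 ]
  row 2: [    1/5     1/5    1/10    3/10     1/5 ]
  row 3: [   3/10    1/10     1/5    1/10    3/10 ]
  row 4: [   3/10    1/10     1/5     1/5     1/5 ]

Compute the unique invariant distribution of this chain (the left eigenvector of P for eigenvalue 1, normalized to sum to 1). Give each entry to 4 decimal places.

π = [0.2054, 0.1769, 0.1818, 0.2144, 0.2214]

Balance equations π_j = Σ_i π_i·P[i][j]:
  π_0 = 1/10·π_0 + 1/10·π_1 + 1/5·π_2 + 3/10·π_3 + 3/10·π_4
  π_1 = 3/10·π_0 + 1/5·π_1 + 1/5·π_2 + 1/10·π_3 + 1/10·π_4
  π_2 = 1/5·π_0 + 1/5·π_1 + 1/10·π_2 + 1/5·π_3 + 1/5·π_4
  π_3 = 1/5·π_0 + 3/10·π_1 + 3/10·π_2 + 1/10·π_3 + 1/5·π_4
  normalize: π_0 + π_1 + π_2 + π_3 + π_4 = 1
Solving the linear system gives exactly π = [23/112, 109/616, 2/11, 1453/6776, 3001/13552].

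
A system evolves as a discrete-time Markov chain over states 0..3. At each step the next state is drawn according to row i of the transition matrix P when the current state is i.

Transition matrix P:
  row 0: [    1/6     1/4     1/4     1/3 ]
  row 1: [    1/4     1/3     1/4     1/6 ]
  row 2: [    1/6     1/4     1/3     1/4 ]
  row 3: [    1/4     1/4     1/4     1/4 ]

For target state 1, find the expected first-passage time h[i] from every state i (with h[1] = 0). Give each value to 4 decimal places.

First-step conditioning: h[1] = 0; for i ≠ 1, h[i] = 1 + Σ_k P[i][k]·h[k].
  h[0] = 1 + 1/6·h[0] + 1/4·h[2] + 1/3·h[3]
  h[2] = 1 + 1/6·h[0] + 1/3·h[2] + 1/4·h[3]
  h[3] = 1 + 1/4·h[0] + 1/4·h[2] + 1/4·h[3]
Solving the 3×3 linear system over states ≠ 1 gives exactly h = [4, 0, 4, 4] (h[1] = 0 is the target).

h = [4.0000, 0.0000, 4.0000, 4.0000]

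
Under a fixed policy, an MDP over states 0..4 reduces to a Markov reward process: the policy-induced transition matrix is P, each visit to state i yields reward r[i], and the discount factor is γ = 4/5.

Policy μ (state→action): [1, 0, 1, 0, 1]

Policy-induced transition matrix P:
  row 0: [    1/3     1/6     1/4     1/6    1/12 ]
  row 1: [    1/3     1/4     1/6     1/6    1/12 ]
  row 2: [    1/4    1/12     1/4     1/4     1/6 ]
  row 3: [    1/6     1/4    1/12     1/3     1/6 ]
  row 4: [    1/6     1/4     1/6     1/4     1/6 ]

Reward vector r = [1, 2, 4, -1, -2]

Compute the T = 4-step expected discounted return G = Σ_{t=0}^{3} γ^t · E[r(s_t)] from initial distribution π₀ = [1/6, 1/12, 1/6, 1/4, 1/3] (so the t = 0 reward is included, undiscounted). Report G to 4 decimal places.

t=0: π = [0.1667, 0.0833, 0.1667, 0.2500, 0.3333], E[r] = 0.0833, γ^t·E[r] = 0.083333, running G = 0.083333
t=1: π = [0.2222, 0.2083, 0.1736, 0.2500, 0.1458], E[r] = 0.7917, γ^t·E[r] = 0.633333, running G = 0.716667
t=2: π = [0.2529, 0.2025, 0.1788, 0.2350, 0.1308], E[r] = 0.8767, γ^t·E[r] = 0.561111, running G = 1.277778
t=3: π = [0.2575, 0.1991, 0.1831, 0.2316, 0.1287], E[r] = 0.8989, γ^t·E[r] = 0.460247, running G = 1.738025

G = 1.7380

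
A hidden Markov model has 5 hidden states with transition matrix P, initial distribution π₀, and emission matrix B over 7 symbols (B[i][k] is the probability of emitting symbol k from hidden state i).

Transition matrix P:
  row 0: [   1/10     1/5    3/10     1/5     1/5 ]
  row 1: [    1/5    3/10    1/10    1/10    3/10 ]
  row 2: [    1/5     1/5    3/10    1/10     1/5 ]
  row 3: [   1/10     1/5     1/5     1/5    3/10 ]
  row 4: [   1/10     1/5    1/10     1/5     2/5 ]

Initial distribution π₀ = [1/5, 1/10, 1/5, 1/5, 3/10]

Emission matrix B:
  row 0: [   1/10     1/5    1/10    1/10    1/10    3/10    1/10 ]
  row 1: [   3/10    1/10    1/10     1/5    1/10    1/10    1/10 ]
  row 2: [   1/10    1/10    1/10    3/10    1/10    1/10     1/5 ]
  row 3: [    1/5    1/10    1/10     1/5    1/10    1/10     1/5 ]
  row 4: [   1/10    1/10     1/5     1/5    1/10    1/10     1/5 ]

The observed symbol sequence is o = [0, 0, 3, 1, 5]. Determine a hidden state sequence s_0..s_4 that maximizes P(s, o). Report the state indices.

t=0: δ = [2.000e-02, 3.000e-02, 2.000e-02, 4.000e-02, 3.000e-02]  (obs o_0=0)
t=1: δ = [6.000e-04, 2.700e-03, 8.000e-04, 1.600e-03, 1.200e-03]  ψ = [1, 1, 3, 3, 3]  (obs o_1=0)
t=2: δ = [5.400e-05, 1.620e-04, 9.600e-05, 6.400e-05, 1.620e-04]  ψ = [1, 1, 3, 3, 1]  (obs o_2=3)
t=3: δ = [6.480e-06, 4.860e-06, 2.880e-06, 3.240e-06, 6.480e-06]  ψ = [1, 1, 2, 4, 4]  (obs o_3=1)
t=4: δ = [2.916e-07, 1.458e-07, 1.944e-07, 1.296e-07, 2.592e-07]  ψ = [1, 1, 0, 0, 4]  (obs o_4=5)
backtrack: best end state = 0; path = [1, 1, 1, 1, 0]

path = [1, 1, 1, 1, 0]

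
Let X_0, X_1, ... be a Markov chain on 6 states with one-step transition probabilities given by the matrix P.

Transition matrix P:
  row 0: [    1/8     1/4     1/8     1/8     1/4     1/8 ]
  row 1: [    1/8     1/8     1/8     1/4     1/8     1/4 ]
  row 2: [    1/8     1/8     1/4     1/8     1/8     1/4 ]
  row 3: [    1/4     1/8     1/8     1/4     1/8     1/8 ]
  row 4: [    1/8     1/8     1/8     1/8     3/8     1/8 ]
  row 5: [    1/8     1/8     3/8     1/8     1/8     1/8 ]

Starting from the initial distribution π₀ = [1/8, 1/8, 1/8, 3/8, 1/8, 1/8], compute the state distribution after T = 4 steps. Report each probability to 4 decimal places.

π = [0.1455, 0.1432, 0.1903, 0.1635, 0.1909, 0.1666]

t=0: π = [0.1250, 0.1250, 0.1250, 0.3750, 0.1250, 0.1250]
t=1: π = [0.1719, 0.1406, 0.1719, 0.1875, 0.1719, 0.1563]
t=2: π = [0.1484, 0.1465, 0.1855, 0.1660, 0.1895, 0.1641]
t=3: π = [0.1458, 0.1436, 0.1892, 0.1641, 0.1909, 0.1665]
t=4: π = [0.1455, 0.1432, 0.1903, 0.1635, 0.1909, 0.1666]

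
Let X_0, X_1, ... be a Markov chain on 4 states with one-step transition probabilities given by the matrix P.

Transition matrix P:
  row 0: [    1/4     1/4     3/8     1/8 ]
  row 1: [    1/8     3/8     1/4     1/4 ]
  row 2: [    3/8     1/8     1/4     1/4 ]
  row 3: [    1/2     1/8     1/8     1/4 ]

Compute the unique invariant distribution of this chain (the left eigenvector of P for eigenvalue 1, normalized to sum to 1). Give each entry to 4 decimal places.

Balance equations π_j = Σ_i π_i·P[i][j]:
  π_0 = 1/4·π_0 + 1/8·π_1 + 3/8·π_2 + 1/2·π_3
  π_1 = 1/4·π_0 + 3/8·π_1 + 1/8·π_2 + 1/8·π_3
  π_2 = 3/8·π_0 + 1/4·π_1 + 1/4·π_2 + 1/8·π_3
  normalize: π_0 + π_1 + π_2 + π_3 = 1
Solving the linear system gives exactly π = [70/227, 99/454, 119/454, 48/227].

π = [0.3084, 0.2181, 0.2621, 0.2115]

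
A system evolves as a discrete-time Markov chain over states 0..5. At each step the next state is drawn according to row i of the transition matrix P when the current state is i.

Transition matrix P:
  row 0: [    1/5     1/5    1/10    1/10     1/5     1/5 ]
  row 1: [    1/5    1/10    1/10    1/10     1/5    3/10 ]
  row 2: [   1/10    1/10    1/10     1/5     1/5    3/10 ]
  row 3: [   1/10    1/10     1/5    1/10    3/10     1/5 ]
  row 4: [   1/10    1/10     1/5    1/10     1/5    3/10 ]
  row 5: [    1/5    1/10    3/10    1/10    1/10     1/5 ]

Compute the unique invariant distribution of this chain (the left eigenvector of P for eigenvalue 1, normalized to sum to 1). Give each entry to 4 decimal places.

π = [0.1515, 0.1151, 0.1801, 0.1180, 0.1870, 0.2482]

Balance equations π_j = Σ_i π_i·P[i][j]:
  π_0 = 1/5·π_0 + 1/5·π_1 + 1/10·π_2 + 1/10·π_3 + 1/10·π_4 + 1/5·π_5
  π_1 = 1/5·π_0 + 1/10·π_1 + 1/10·π_2 + 1/10·π_3 + 1/10·π_4 + 1/10·π_5
  π_2 = 1/10·π_0 + 1/10·π_1 + 1/10·π_2 + 1/5·π_3 + 1/5·π_4 + 3/10·π_5
  π_3 = 1/10·π_0 + 1/10·π_1 + 1/5·π_2 + 1/10·π_3 + 1/10·π_4 + 1/10·π_5
  π_4 = 1/5·π_0 + 1/5·π_1 + 1/5·π_2 + 3/10·π_3 + 1/5·π_4 + 1/10·π_5
  normalize: π_0 + π_1 + π_2 + π_3 + π_4 + π_5 = 1
Solving the linear system gives exactly π = [4123/27217, 3134/27217, 4903/27217, 3212/27217, 5089/27217, 6756/27217].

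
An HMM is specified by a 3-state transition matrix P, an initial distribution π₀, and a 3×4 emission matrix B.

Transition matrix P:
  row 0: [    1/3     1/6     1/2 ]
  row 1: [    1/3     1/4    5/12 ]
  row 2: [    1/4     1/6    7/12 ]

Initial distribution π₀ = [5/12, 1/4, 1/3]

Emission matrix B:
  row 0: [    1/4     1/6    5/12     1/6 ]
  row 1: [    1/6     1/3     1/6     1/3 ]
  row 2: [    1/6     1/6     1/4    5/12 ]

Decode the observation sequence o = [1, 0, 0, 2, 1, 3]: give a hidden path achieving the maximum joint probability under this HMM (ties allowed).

path = [1, 0, 2, 2, 2, 2]

t=0: δ = [6.944e-02, 8.333e-02, 5.556e-02]  (obs o_0=1)
t=1: δ = [6.944e-03, 3.472e-03, 5.787e-03]  ψ = [1, 1, 0]  (obs o_1=0)
t=2: δ = [5.787e-04, 1.929e-04, 5.787e-04]  ψ = [0, 0, 0]  (obs o_2=0)
t=3: δ = [8.038e-05, 1.608e-05, 8.439e-05]  ψ = [0, 0, 2]  (obs o_3=2)
t=4: δ = [4.465e-06, 4.689e-06, 8.205e-06]  ψ = [0, 2, 2]  (obs o_4=1)
t=5: δ = [3.419e-07, 4.558e-07, 1.994e-06]  ψ = [2, 2, 2]  (obs o_5=3)
backtrack: best end state = 2; path = [1, 0, 2, 2, 2, 2]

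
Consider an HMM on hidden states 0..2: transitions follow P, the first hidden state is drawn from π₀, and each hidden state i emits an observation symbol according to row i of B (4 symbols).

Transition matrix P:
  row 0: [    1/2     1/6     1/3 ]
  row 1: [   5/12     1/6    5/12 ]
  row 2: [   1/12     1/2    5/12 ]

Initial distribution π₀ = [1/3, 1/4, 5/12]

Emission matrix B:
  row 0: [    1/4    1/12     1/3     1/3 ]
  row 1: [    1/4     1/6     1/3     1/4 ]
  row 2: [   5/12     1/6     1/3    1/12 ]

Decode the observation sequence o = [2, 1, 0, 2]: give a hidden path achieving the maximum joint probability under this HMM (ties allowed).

path = [2, 1, 2, 1]

t=0: δ = [1.111e-01, 8.333e-02, 1.389e-01]  (obs o_0=2)
t=1: δ = [4.630e-03, 1.157e-02, 9.645e-03]  ψ = [0, 2, 2]  (obs o_1=1)
t=2: δ = [1.206e-03, 1.206e-03, 2.009e-03]  ψ = [1, 2, 1]  (obs o_2=0)
t=3: δ = [2.009e-04, 3.349e-04, 2.791e-04]  ψ = [0, 2, 2]  (obs o_3=2)
backtrack: best end state = 1; path = [2, 1, 2, 1]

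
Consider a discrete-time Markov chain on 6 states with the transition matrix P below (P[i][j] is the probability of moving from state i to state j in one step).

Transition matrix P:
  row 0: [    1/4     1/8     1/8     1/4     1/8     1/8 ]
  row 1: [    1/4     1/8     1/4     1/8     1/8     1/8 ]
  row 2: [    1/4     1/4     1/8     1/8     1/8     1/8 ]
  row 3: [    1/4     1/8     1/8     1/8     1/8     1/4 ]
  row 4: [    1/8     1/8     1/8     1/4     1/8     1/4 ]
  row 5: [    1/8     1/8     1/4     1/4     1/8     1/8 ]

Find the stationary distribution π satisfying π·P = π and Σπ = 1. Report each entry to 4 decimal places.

π = [0.2139, 0.1455, 0.1637, 0.1879, 0.1250, 0.1641]

Balance equations π_j = Σ_i π_i·P[i][j]:
  π_0 = 1/4·π_0 + 1/4·π_1 + 1/4·π_2 + 1/4·π_3 + 1/8·π_4 + 1/8·π_5
  π_1 = 1/8·π_0 + 1/8·π_1 + 1/4·π_2 + 1/8·π_3 + 1/8·π_4 + 1/8·π_5
  π_2 = 1/8·π_0 + 1/4·π_1 + 1/8·π_2 + 1/8·π_3 + 1/8·π_4 + 1/4·π_5
  π_3 = 1/4·π_0 + 1/8·π_1 + 1/8·π_2 + 1/8·π_3 + 1/4·π_4 + 1/4·π_5
  π_4 = 1/8·π_0 + 1/8·π_1 + 1/8·π_2 + 1/8·π_3 + 1/8·π_4 + 1/8·π_5
  normalize: π_0 + π_1 + π_2 + π_3 + π_4 + π_5 = 1
Solving the linear system gives exactly π = [108/505, 1763/12120, 248/1515, 759/4040, 1/8, 663/4040].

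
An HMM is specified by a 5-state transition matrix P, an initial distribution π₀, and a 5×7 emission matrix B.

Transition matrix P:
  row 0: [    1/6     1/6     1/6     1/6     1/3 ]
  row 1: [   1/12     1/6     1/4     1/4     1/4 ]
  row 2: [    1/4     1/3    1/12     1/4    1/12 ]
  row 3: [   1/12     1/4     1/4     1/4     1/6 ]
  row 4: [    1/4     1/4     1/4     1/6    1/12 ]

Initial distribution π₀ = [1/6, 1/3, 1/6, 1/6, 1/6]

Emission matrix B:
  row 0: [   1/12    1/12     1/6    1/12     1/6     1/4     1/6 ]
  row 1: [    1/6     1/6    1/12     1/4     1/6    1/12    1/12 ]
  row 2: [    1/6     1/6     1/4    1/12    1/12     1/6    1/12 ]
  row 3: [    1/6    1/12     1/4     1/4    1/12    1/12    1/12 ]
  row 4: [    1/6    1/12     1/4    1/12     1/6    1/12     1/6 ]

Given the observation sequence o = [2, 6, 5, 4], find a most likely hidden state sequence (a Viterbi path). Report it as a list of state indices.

t=0: δ = [2.778e-02, 2.778e-02, 4.167e-02, 4.167e-02, 4.167e-02]  (obs o_0=2)
t=1: δ = [1.736e-03, 1.157e-03, 8.681e-04, 8.681e-04, 1.543e-03]  ψ = [2, 2, 3, 2, 0]  (obs o_1=6)
t=2: δ = [9.645e-05, 3.215e-05, 6.430e-05, 2.411e-05, 4.823e-05]  ψ = [4, 4, 4, 0, 0]  (obs o_2=5)
t=3: δ = [2.679e-06, 3.572e-06, 1.340e-06, 1.340e-06, 5.358e-06]  ψ = [0, 2, 0, 0, 0]  (obs o_3=4)
backtrack: best end state = 4; path = [0, 4, 0, 4]

path = [0, 4, 0, 4]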